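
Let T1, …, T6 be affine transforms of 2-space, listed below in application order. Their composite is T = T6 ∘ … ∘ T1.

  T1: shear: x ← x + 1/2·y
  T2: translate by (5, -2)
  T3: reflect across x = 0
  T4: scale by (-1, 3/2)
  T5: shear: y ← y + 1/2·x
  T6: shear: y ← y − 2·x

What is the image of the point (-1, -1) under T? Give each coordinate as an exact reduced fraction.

T1 shear: x ← x + 1/2·y: (-1, -1) → (-3/2, -1)
T2 translate by (5, -2): (-3/2, -1) → (7/2, -3)
T3 reflect across x = 0: (7/2, -3) → (-7/2, -3)
T4 scale by (-1, 3/2): (-7/2, -3) → (7/2, -9/2)
T5 shear: y ← y + 1/2·x: (7/2, -9/2) → (7/2, -11/4)
T6 shear: y ← y − 2·x: (7/2, -11/4) → (7/2, -39/4)

T(p) = (7/2, -39/4)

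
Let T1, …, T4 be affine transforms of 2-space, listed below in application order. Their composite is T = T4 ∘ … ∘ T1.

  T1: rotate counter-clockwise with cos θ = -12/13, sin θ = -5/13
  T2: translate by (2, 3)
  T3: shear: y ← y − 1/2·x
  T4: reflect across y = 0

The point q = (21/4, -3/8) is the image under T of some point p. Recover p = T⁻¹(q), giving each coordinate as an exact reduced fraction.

T1 = [-12/13 5/13 0; -5/13 -12/13 0; 0 0 1]
T2·T1 = [-12/13 5/13 2; -5/13 -12/13 3; 0 0 1]
T3·…·T1 = [-12/13 5/13 2; 1/13 -29/26 2; 0 0 1]
T4·…·T1 = [-12/13 5/13 2; -1/13 29/26 -2; 0 0 1]
det M = -1; M⁻¹ = [-29/26 5/13 3; -1/13 12/13 2; 0 0 1]
M⁻¹ · (21/4, -3/8)ᵀ = (-3, 5/4)ᵀ

p = (-3, 5/4)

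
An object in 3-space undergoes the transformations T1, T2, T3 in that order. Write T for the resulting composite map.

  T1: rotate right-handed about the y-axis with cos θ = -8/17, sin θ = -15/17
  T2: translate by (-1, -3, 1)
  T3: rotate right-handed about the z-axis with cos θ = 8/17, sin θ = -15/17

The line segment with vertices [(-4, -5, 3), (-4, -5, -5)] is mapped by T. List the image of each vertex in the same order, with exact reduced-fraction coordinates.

T1 rotate right-handed about the y-axis with cos θ = -8/17, sin θ = -15/17: (-4, -5, 3) → (-13/17, -5, -84/17); (-4, -5, -5) → (107/17, -5, -20/17)
T2 translate by (-1, -3, 1): (-13/17, -5, -84/17) → (-30/17, -8, -67/17); (107/17, -5, -20/17) → (90/17, -8, -3/17)
T3 rotate right-handed about the z-axis with cos θ = 8/17, sin θ = -15/17: (-30/17, -8, -67/17) → (-2280/289, -638/289, -67/17); (90/17, -8, -3/17) → (-1320/289, -2438/289, -3/17)

image vertices: (-2280/289, -638/289, -67/17), (-1320/289, -2438/289, -3/17)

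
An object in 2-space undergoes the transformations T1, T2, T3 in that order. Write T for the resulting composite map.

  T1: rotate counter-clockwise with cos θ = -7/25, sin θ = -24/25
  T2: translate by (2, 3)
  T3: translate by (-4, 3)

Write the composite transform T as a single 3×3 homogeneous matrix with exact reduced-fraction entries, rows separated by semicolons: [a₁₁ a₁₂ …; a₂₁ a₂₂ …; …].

T1 = [-7/25 24/25 0; -24/25 -7/25 0; 0 0 1]
T2·T1 = [-7/25 24/25 2; -24/25 -7/25 3; 0 0 1]
T3·…·T1 = [-7/25 24/25 -2; -24/25 -7/25 6; 0 0 1]

T = [-7/25 24/25 -2; -24/25 -7/25 6; 0 0 1]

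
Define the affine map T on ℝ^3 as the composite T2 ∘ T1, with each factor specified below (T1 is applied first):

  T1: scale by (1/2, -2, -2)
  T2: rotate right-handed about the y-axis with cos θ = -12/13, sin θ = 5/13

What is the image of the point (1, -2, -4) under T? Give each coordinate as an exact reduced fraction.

T(p) = (34/13, 4, -197/26)

T1 scale by (1/2, -2, -2): (1, -2, -4) → (1/2, 4, 8)
T2 rotate right-handed about the y-axis with cos θ = -12/13, sin θ = 5/13: (1/2, 4, 8) → (34/13, 4, -197/26)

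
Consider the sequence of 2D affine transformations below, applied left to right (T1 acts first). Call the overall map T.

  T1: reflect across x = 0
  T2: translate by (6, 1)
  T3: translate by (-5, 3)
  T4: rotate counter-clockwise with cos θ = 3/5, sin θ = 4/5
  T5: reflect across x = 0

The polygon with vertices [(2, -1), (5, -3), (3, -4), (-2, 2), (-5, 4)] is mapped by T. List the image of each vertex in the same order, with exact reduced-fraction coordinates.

image vertices: (3, 1), (16/5, -13/5), (6/5, -8/5), (3, 6), (14/5, 48/5)

T1 reflect across x = 0: (2, -1) → (-2, -1); (5, -3) → (-5, -3); (3, -4) → (-3, -4); (-2, 2) → (2, 2); (-5, 4) → (5, 4)
T2 translate by (6, 1): (-2, -1) → (4, 0); (-5, -3) → (1, -2); (-3, -4) → (3, -3); (2, 2) → (8, 3); (5, 4) → (11, 5)
T3 translate by (-5, 3): (4, 0) → (-1, 3); (1, -2) → (-4, 1); (3, -3) → (-2, 0); (8, 3) → (3, 6); (11, 5) → (6, 8)
T4 rotate counter-clockwise with cos θ = 3/5, sin θ = 4/5: (-1, 3) → (-3, 1); (-4, 1) → (-16/5, -13/5); (-2, 0) → (-6/5, -8/5); (3, 6) → (-3, 6); (6, 8) → (-14/5, 48/5)
T5 reflect across x = 0: (-3, 1) → (3, 1); (-16/5, -13/5) → (16/5, -13/5); (-6/5, -8/5) → (6/5, -8/5); (-3, 6) → (3, 6); (-14/5, 48/5) → (14/5, 48/5)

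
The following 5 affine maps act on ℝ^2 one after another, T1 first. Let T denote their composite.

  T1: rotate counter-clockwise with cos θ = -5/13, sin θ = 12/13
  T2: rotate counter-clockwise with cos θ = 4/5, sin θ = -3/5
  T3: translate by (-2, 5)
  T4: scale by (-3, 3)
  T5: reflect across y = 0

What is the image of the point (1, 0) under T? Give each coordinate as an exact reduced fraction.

T(p) = (342/65, -1164/65)

T1 rotate counter-clockwise with cos θ = -5/13, sin θ = 12/13: (1, 0) → (-5/13, 12/13)
T2 rotate counter-clockwise with cos θ = 4/5, sin θ = -3/5: (-5/13, 12/13) → (16/65, 63/65)
T3 translate by (-2, 5): (16/65, 63/65) → (-114/65, 388/65)
T4 scale by (-3, 3): (-114/65, 388/65) → (342/65, 1164/65)
T5 reflect across y = 0: (342/65, 1164/65) → (342/65, -1164/65)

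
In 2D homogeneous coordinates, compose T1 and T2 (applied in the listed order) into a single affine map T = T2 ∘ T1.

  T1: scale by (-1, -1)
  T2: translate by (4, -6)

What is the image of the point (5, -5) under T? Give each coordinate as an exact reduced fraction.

T1 scale by (-1, -1): (5, -5) → (-5, 5)
T2 translate by (4, -6): (-5, 5) → (-1, -1)

T(p) = (-1, -1)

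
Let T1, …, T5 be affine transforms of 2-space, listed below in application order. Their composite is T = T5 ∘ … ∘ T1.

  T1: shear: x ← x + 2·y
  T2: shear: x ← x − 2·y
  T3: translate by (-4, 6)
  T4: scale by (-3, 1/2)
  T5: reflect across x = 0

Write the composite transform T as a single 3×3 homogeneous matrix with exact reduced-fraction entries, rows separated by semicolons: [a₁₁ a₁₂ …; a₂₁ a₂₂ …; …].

T1 = [1 2 0; 0 1 0; 0 0 1]
T2·T1 = [1 0 0; 0 1 0; 0 0 1]
T3·…·T1 = [1 0 -4; 0 1 6; 0 0 1]
T4·…·T1 = [-3 0 12; 0 1/2 3; 0 0 1]
T5·…·T1 = [3 0 -12; 0 1/2 3; 0 0 1]

T = [3 0 -12; 0 1/2 3; 0 0 1]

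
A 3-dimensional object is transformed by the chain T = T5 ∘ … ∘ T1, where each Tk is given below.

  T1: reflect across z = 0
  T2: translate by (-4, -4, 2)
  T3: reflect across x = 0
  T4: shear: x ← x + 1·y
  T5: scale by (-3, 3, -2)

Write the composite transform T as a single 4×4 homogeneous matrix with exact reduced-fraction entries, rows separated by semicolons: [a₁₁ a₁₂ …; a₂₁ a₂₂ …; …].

T1 = [1 0 0 0; 0 1 0 0; 0 0 -1 0; 0 0 0 1]
T2·T1 = [1 0 0 -4; 0 1 0 -4; 0 0 -1 2; 0 0 0 1]
T3·…·T1 = [-1 0 0 4; 0 1 0 -4; 0 0 -1 2; 0 0 0 1]
T4·…·T1 = [-1 1 0 0; 0 1 0 -4; 0 0 -1 2; 0 0 0 1]
T5·…·T1 = [3 -3 0 0; 0 3 0 -12; 0 0 2 -4; 0 0 0 1]

T = [3 -3 0 0; 0 3 0 -12; 0 0 2 -4; 0 0 0 1]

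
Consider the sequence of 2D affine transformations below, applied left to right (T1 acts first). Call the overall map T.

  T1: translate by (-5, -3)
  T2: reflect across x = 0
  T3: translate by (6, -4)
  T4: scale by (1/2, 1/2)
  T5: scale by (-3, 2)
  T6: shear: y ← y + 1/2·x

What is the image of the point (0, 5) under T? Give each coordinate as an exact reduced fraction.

T1 translate by (-5, -3): (0, 5) → (-5, 2)
T2 reflect across x = 0: (-5, 2) → (5, 2)
T3 translate by (6, -4): (5, 2) → (11, -2)
T4 scale by (1/2, 1/2): (11, -2) → (11/2, -1)
T5 scale by (-3, 2): (11/2, -1) → (-33/2, -2)
T6 shear: y ← y + 1/2·x: (-33/2, -2) → (-33/2, -41/4)

T(p) = (-33/2, -41/4)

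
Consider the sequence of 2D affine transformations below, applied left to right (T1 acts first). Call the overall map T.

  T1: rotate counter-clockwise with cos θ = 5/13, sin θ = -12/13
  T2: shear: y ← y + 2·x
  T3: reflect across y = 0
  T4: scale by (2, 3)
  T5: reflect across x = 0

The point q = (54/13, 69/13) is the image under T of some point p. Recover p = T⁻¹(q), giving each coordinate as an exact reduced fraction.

T1 = [5/13 12/13 0; -12/13 5/13 0; 0 0 1]
T2·T1 = [5/13 12/13 0; -2/13 29/13 0; 0 0 1]
T3·…·T1 = [5/13 12/13 0; 2/13 -29/13 0; 0 0 1]
T4·…·T1 = [10/13 24/13 0; 6/13 -87/13 0; 0 0 1]
T5·…·T1 = [-10/13 -24/13 0; 6/13 -87/13 0; 0 0 1]
det M = 6; M⁻¹ = [-29/26 4/13 0; -1/13 -5/39 0; 0 0 1]
M⁻¹ · (54/13, 69/13)ᵀ = (-3, -1)ᵀ

p = (-3, -1)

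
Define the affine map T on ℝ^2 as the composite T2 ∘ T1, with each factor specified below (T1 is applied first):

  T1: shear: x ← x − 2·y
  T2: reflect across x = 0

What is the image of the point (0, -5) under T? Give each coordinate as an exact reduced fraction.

T(p) = (-10, -5)

T1 shear: x ← x − 2·y: (0, -5) → (10, -5)
T2 reflect across x = 0: (10, -5) → (-10, -5)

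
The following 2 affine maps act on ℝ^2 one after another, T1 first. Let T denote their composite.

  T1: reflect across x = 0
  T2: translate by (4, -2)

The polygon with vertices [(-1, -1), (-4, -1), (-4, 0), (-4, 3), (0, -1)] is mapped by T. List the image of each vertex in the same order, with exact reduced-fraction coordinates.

image vertices: (5, -3), (8, -3), (8, -2), (8, 1), (4, -3)

T1 reflect across x = 0: (-1, -1) → (1, -1); (-4, -1) → (4, -1); (-4, 0) → (4, 0); (-4, 3) → (4, 3); (0, -1) → (0, -1)
T2 translate by (4, -2): (1, -1) → (5, -3); (4, -1) → (8, -3); (4, 0) → (8, -2); (4, 3) → (8, 1); (0, -1) → (4, -3)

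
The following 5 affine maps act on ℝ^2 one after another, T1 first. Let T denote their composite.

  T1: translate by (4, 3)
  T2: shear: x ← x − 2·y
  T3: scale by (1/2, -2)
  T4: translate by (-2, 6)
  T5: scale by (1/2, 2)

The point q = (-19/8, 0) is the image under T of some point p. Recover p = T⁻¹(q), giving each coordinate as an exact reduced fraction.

T1 = [1 0 4; 0 1 3; 0 0 1]
T2·T1 = [1 -2 -2; 0 1 3; 0 0 1]
T3·…·T1 = [1/2 -1 -1; 0 -2 -6; 0 0 1]
T4·…·T1 = [1/2 -1 -3; 0 -2 0; 0 0 1]
T5·…·T1 = [1/4 -1/2 -3/2; 0 -4 0; 0 0 1]
det M = -1; M⁻¹ = [4 -1/2 6; 0 -1/4 0; 0 0 1]
M⁻¹ · (-19/8, 0)ᵀ = (-7/2, 0)ᵀ

p = (-7/2, 0)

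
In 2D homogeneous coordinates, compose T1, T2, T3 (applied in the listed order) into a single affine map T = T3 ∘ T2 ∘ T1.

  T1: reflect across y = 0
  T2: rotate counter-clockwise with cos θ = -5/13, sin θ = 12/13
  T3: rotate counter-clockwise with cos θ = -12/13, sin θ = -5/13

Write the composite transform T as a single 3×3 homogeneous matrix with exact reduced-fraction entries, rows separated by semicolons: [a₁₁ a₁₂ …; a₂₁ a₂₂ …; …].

T = [120/169 -119/169 0; -119/169 -120/169 0; 0 0 1]

T1 = [1 0 0; 0 -1 0; 0 0 1]
T2·T1 = [-5/13 12/13 0; 12/13 5/13 0; 0 0 1]
T3·…·T1 = [120/169 -119/169 0; -119/169 -120/169 0; 0 0 1]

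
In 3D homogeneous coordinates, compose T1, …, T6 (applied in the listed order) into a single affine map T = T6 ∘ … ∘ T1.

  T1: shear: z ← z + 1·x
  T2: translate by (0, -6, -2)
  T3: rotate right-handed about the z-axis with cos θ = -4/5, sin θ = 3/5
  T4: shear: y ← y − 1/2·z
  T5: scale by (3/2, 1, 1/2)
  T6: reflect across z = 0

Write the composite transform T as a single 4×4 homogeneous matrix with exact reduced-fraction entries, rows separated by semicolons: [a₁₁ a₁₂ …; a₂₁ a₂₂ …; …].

T = [-6/5 -9/10 0 27/5; 1/10 -4/5 -1/2 29/5; -1/2 0 -1/2 1; 0 0 0 1]

T1 = [1 0 0 0; 0 1 0 0; 1 0 1 0; 0 0 0 1]
T2·T1 = [1 0 0 0; 0 1 0 -6; 1 0 1 -2; 0 0 0 1]
T3·…·T1 = [-4/5 -3/5 0 18/5; 3/5 -4/5 0 24/5; 1 0 1 -2; 0 0 0 1]
T4·…·T1 = [-4/5 -3/5 0 18/5; 1/10 -4/5 -1/2 29/5; 1 0 1 -2; 0 0 0 1]
T5·…·T1 = [-6/5 -9/10 0 27/5; 1/10 -4/5 -1/2 29/5; 1/2 0 1/2 -1; 0 0 0 1]
T6·…·T1 = [-6/5 -9/10 0 27/5; 1/10 -4/5 -1/2 29/5; -1/2 0 -1/2 1; 0 0 0 1]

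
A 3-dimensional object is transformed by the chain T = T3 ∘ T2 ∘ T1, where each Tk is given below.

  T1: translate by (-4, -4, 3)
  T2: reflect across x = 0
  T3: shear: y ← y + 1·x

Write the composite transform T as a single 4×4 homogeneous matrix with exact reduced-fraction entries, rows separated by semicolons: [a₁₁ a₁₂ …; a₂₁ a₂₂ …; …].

T1 = [1 0 0 -4; 0 1 0 -4; 0 0 1 3; 0 0 0 1]
T2·T1 = [-1 0 0 4; 0 1 0 -4; 0 0 1 3; 0 0 0 1]
T3·…·T1 = [-1 0 0 4; -1 1 0 0; 0 0 1 3; 0 0 0 1]

T = [-1 0 0 4; -1 1 0 0; 0 0 1 3; 0 0 0 1]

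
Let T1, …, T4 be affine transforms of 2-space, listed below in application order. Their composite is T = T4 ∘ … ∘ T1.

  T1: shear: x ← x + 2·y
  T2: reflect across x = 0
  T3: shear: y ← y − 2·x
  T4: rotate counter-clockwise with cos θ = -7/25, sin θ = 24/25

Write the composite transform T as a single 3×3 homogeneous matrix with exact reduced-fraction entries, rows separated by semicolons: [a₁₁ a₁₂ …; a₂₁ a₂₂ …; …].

T = [-41/25 -106/25 0; -38/25 -83/25 0; 0 0 1]

T1 = [1 2 0; 0 1 0; 0 0 1]
T2·T1 = [-1 -2 0; 0 1 0; 0 0 1]
T3·…·T1 = [-1 -2 0; 2 5 0; 0 0 1]
T4·…·T1 = [-41/25 -106/25 0; -38/25 -83/25 0; 0 0 1]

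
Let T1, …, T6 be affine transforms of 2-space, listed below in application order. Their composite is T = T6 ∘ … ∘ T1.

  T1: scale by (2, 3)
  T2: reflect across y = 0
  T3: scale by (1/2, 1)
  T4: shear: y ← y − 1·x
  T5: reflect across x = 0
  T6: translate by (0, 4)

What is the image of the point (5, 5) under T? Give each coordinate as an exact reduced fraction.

T1 scale by (2, 3): (5, 5) → (10, 15)
T2 reflect across y = 0: (10, 15) → (10, -15)
T3 scale by (1/2, 1): (10, -15) → (5, -15)
T4 shear: y ← y − 1·x: (5, -15) → (5, -20)
T5 reflect across x = 0: (5, -20) → (-5, -20)
T6 translate by (0, 4): (-5, -20) → (-5, -16)

T(p) = (-5, -16)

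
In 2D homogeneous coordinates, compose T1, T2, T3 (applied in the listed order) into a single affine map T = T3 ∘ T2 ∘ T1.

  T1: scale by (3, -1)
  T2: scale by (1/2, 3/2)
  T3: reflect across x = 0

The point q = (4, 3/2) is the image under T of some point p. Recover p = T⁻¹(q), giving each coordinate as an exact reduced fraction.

p = (-8/3, -1)

T1 = [3 0 0; 0 -1 0; 0 0 1]
T2·T1 = [3/2 0 0; 0 -3/2 0; 0 0 1]
T3·…·T1 = [-3/2 0 0; 0 -3/2 0; 0 0 1]
det M = 9/4; M⁻¹ = [-2/3 0 0; 0 -2/3 0; 0 0 1]
M⁻¹ · (4, 3/2)ᵀ = (-8/3, -1)ᵀ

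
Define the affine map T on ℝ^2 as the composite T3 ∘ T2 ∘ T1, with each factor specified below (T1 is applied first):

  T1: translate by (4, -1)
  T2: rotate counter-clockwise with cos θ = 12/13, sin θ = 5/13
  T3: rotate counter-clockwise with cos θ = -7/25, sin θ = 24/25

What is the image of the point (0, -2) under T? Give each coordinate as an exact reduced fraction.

T1 translate by (4, -1): (0, -2) → (4, -3)
T2 rotate counter-clockwise with cos θ = 12/13, sin θ = 5/13: (4, -3) → (63/13, -16/13)
T3 rotate counter-clockwise with cos θ = -7/25, sin θ = 24/25: (63/13, -16/13) → (-57/325, 1624/325)

T(p) = (-57/325, 1624/325)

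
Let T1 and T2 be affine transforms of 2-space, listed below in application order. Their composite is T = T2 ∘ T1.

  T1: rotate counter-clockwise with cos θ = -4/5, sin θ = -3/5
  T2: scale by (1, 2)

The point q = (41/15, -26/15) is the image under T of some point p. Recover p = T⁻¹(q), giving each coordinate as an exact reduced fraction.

T1 = [-4/5 3/5 0; -3/5 -4/5 0; 0 0 1]
T2·T1 = [-4/5 3/5 0; -6/5 -8/5 0; 0 0 1]
det M = 2; M⁻¹ = [-4/5 -3/10 0; 3/5 -2/5 0; 0 0 1]
M⁻¹ · (41/15, -26/15)ᵀ = (-5/3, 7/3)ᵀ

p = (-5/3, 7/3)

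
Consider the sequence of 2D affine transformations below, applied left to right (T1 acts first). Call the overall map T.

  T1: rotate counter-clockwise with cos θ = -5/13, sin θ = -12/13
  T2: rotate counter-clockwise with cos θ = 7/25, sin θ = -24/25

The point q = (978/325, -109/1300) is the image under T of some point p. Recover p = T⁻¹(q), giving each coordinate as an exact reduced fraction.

T1 = [-5/13 12/13 0; -12/13 -5/13 0; 0 0 1]
T2·T1 = [-323/325 -36/325 0; 36/325 -323/325 0; 0 0 1]
det M = 1; M⁻¹ = [-323/325 36/325 0; -36/325 -323/325 0; 0 0 1]
M⁻¹ · (978/325, -109/1300)ᵀ = (-3, -1/4)ᵀ

p = (-3, -1/4)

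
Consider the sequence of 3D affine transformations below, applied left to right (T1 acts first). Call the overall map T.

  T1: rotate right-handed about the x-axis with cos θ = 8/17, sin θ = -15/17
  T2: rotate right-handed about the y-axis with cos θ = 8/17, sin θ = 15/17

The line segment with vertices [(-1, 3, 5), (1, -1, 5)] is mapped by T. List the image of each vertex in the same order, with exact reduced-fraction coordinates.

image vertices: (-211/289, 99/17, 215/289), (961/289, 67/17, 185/289)

T1 rotate right-handed about the x-axis with cos θ = 8/17, sin θ = -15/17: (-1, 3, 5) → (-1, 99/17, -5/17); (1, -1, 5) → (1, 67/17, 55/17)
T2 rotate right-handed about the y-axis with cos θ = 8/17, sin θ = 15/17: (-1, 99/17, -5/17) → (-211/289, 99/17, 215/289); (1, 67/17, 55/17) → (961/289, 67/17, 185/289)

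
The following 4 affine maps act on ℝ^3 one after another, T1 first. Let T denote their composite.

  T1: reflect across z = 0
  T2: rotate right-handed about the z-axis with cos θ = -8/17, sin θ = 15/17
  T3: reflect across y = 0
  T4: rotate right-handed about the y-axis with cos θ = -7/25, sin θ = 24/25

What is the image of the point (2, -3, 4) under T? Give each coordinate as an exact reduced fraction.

T1 reflect across z = 0: (2, -3, 4) → (2, -3, -4)
T2 rotate right-handed about the z-axis with cos θ = -8/17, sin θ = 15/17: (2, -3, -4) → (29/17, 54/17, -4)
T3 reflect across y = 0: (29/17, 54/17, -4) → (29/17, -54/17, -4)
T4 rotate right-handed about the y-axis with cos θ = -7/25, sin θ = 24/25: (29/17, -54/17, -4) → (-367/85, -54/17, -44/85)

T(p) = (-367/85, -54/17, -44/85)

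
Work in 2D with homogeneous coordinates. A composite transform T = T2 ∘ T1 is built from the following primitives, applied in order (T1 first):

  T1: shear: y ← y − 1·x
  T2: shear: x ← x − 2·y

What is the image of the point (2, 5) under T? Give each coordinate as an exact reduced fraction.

T(p) = (-4, 3)

T1 shear: y ← y − 1·x: (2, 5) → (2, 3)
T2 shear: x ← x − 2·y: (2, 3) → (-4, 3)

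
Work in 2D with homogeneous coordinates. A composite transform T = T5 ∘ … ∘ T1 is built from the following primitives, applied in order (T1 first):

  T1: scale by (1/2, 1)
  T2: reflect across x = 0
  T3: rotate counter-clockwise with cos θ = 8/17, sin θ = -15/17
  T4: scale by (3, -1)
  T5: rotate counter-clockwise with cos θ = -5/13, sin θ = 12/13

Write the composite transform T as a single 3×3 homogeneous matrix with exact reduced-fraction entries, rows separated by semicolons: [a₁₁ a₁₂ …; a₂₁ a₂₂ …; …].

T = [150/221 -129/221 0; -213/442 580/221 0; 0 0 1]

T1 = [1/2 0 0; 0 1 0; 0 0 1]
T2·T1 = [-1/2 0 0; 0 1 0; 0 0 1]
T3·…·T1 = [-4/17 15/17 0; 15/34 8/17 0; 0 0 1]
T4·…·T1 = [-12/17 45/17 0; -15/34 -8/17 0; 0 0 1]
T5·…·T1 = [150/221 -129/221 0; -213/442 580/221 0; 0 0 1]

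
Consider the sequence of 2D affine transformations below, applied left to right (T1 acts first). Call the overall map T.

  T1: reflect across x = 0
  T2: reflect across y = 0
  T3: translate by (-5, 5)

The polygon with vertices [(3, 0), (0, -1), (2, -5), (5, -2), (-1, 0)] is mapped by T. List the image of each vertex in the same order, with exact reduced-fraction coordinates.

T1 reflect across x = 0: (3, 0) → (-3, 0); (0, -1) → (0, -1); (2, -5) → (-2, -5); (5, -2) → (-5, -2); (-1, 0) → (1, 0)
T2 reflect across y = 0: (-3, 0) → (-3, 0); (0, -1) → (0, 1); (-2, -5) → (-2, 5); (-5, -2) → (-5, 2); (1, 0) → (1, 0)
T3 translate by (-5, 5): (-3, 0) → (-8, 5); (0, 1) → (-5, 6); (-2, 5) → (-7, 10); (-5, 2) → (-10, 7); (1, 0) → (-4, 5)

image vertices: (-8, 5), (-5, 6), (-7, 10), (-10, 7), (-4, 5)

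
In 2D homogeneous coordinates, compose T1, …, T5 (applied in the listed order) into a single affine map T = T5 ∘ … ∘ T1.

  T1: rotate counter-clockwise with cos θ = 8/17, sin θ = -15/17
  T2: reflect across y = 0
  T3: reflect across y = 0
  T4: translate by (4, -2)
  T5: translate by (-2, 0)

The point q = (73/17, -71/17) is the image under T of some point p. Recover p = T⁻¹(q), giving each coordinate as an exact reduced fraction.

p = (3, 1)

T1 = [8/17 15/17 0; -15/17 8/17 0; 0 0 1]
T2·T1 = [8/17 15/17 0; 15/17 -8/17 0; 0 0 1]
T3·…·T1 = [8/17 15/17 0; -15/17 8/17 0; 0 0 1]
T4·…·T1 = [8/17 15/17 4; -15/17 8/17 -2; 0 0 1]
T5·…·T1 = [8/17 15/17 2; -15/17 8/17 -2; 0 0 1]
det M = 1; M⁻¹ = [8/17 -15/17 -46/17; 15/17 8/17 -14/17; 0 0 1]
M⁻¹ · (73/17, -71/17)ᵀ = (3, 1)ᵀ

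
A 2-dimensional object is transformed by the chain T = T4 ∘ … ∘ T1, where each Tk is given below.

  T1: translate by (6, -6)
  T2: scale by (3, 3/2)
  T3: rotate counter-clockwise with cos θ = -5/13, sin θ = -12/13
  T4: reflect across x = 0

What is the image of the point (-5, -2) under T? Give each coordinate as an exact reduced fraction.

T(p) = (159/13, 24/13)

T1 translate by (6, -6): (-5, -2) → (1, -8)
T2 scale by (3, 3/2): (1, -8) → (3, -12)
T3 rotate counter-clockwise with cos θ = -5/13, sin θ = -12/13: (3, -12) → (-159/13, 24/13)
T4 reflect across x = 0: (-159/13, 24/13) → (159/13, 24/13)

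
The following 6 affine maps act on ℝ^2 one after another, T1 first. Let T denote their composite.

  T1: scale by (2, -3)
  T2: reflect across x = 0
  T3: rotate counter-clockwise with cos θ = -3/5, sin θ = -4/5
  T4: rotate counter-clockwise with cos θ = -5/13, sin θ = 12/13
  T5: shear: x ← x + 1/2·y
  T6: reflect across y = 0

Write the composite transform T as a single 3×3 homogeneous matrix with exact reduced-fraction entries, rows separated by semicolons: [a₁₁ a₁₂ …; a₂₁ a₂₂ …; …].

T = [-22/13 -57/26 0; -32/65 189/65 0; 0 0 1]

T1 = [2 0 0; 0 -3 0; 0 0 1]
T2·T1 = [-2 0 0; 0 -3 0; 0 0 1]
T3·…·T1 = [6/5 -12/5 0; 8/5 9/5 0; 0 0 1]
T4·…·T1 = [-126/65 -48/65 0; 32/65 -189/65 0; 0 0 1]
T5·…·T1 = [-22/13 -57/26 0; 32/65 -189/65 0; 0 0 1]
T6·…·T1 = [-22/13 -57/26 0; -32/65 189/65 0; 0 0 1]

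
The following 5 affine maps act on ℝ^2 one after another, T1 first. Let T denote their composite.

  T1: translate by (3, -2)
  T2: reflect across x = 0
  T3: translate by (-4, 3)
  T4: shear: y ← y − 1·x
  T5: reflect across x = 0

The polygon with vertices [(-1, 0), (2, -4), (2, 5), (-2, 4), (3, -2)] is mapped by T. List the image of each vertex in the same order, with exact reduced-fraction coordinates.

image vertices: (6, 7), (9, 6), (9, 15), (5, 10), (10, 9)

T1 translate by (3, -2): (-1, 0) → (2, -2); (2, -4) → (5, -6); (2, 5) → (5, 3); (-2, 4) → (1, 2); (3, -2) → (6, -4)
T2 reflect across x = 0: (2, -2) → (-2, -2); (5, -6) → (-5, -6); (5, 3) → (-5, 3); (1, 2) → (-1, 2); (6, -4) → (-6, -4)
T3 translate by (-4, 3): (-2, -2) → (-6, 1); (-5, -6) → (-9, -3); (-5, 3) → (-9, 6); (-1, 2) → (-5, 5); (-6, -4) → (-10, -1)
T4 shear: y ← y − 1·x: (-6, 1) → (-6, 7); (-9, -3) → (-9, 6); (-9, 6) → (-9, 15); (-5, 5) → (-5, 10); (-10, -1) → (-10, 9)
T5 reflect across x = 0: (-6, 7) → (6, 7); (-9, 6) → (9, 6); (-9, 15) → (9, 15); (-5, 10) → (5, 10); (-10, 9) → (10, 9)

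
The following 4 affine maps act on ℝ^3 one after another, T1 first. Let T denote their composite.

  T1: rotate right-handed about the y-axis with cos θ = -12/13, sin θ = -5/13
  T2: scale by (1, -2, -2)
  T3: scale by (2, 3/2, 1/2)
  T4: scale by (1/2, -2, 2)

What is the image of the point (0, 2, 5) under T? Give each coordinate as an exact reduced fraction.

T(p) = (-25/13, 12, 120/13)

T1 rotate right-handed about the y-axis with cos θ = -12/13, sin θ = -5/13: (0, 2, 5) → (-25/13, 2, -60/13)
T2 scale by (1, -2, -2): (-25/13, 2, -60/13) → (-25/13, -4, 120/13)
T3 scale by (2, 3/2, 1/2): (-25/13, -4, 120/13) → (-50/13, -6, 60/13)
T4 scale by (1/2, -2, 2): (-50/13, -6, 60/13) → (-25/13, 12, 120/13)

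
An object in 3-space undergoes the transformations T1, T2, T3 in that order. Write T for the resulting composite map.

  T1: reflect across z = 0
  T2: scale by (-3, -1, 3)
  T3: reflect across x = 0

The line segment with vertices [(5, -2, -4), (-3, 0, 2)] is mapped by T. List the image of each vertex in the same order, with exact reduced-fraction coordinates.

T1 reflect across z = 0: (5, -2, -4) → (5, -2, 4); (-3, 0, 2) → (-3, 0, -2)
T2 scale by (-3, -1, 3): (5, -2, 4) → (-15, 2, 12); (-3, 0, -2) → (9, 0, -6)
T3 reflect across x = 0: (-15, 2, 12) → (15, 2, 12); (9, 0, -6) → (-9, 0, -6)

image vertices: (15, 2, 12), (-9, 0, -6)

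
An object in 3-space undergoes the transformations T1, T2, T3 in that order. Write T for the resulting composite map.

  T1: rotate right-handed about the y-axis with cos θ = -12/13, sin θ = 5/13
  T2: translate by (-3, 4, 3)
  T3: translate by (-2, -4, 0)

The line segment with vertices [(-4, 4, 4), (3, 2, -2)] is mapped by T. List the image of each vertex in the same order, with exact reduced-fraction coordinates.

T1 rotate right-handed about the y-axis with cos θ = -12/13, sin θ = 5/13: (-4, 4, 4) → (68/13, 4, -28/13); (3, 2, -2) → (-46/13, 2, 9/13)
T2 translate by (-3, 4, 3): (68/13, 4, -28/13) → (29/13, 8, 11/13); (-46/13, 2, 9/13) → (-85/13, 6, 48/13)
T3 translate by (-2, -4, 0): (29/13, 8, 11/13) → (3/13, 4, 11/13); (-85/13, 6, 48/13) → (-111/13, 2, 48/13)

image vertices: (3/13, 4, 11/13), (-111/13, 2, 48/13)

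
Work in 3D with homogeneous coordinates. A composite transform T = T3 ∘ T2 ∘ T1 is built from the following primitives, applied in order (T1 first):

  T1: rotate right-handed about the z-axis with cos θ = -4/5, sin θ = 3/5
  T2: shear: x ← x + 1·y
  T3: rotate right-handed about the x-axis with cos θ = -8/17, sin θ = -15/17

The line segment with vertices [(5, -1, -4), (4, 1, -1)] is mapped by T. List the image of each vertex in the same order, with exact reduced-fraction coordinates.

image vertices: (2/5, -452/85, -25/17), (-11/5, -139/85, -16/17)

T1 rotate right-handed about the z-axis with cos θ = -4/5, sin θ = 3/5: (5, -1, -4) → (-17/5, 19/5, -4); (4, 1, -1) → (-19/5, 8/5, -1)
T2 shear: x ← x + 1·y: (-17/5, 19/5, -4) → (2/5, 19/5, -4); (-19/5, 8/5, -1) → (-11/5, 8/5, -1)
T3 rotate right-handed about the x-axis with cos θ = -8/17, sin θ = -15/17: (2/5, 19/5, -4) → (2/5, -452/85, -25/17); (-11/5, 8/5, -1) → (-11/5, -139/85, -16/17)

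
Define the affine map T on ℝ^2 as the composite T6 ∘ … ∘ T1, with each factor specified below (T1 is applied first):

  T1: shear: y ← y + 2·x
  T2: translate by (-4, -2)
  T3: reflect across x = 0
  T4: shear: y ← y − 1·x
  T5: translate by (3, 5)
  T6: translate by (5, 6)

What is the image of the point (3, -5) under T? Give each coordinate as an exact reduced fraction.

T1 shear: y ← y + 2·x: (3, -5) → (3, 1)
T2 translate by (-4, -2): (3, 1) → (-1, -1)
T3 reflect across x = 0: (-1, -1) → (1, -1)
T4 shear: y ← y − 1·x: (1, -1) → (1, -2)
T5 translate by (3, 5): (1, -2) → (4, 3)
T6 translate by (5, 6): (4, 3) → (9, 9)

T(p) = (9, 9)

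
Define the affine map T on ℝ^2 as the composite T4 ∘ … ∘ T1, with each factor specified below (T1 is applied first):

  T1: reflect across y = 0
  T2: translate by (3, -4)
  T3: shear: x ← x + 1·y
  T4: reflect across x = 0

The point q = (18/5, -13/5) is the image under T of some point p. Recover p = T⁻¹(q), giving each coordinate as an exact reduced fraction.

p = (-4, -7/5)

T1 = [1 0 0; 0 -1 0; 0 0 1]
T2·T1 = [1 0 3; 0 -1 -4; 0 0 1]
T3·…·T1 = [1 -1 -1; 0 -1 -4; 0 0 1]
T4·…·T1 = [-1 1 1; 0 -1 -4; 0 0 1]
det M = 1; M⁻¹ = [-1 -1 -3; 0 -1 -4; 0 0 1]
M⁻¹ · (18/5, -13/5)ᵀ = (-4, -7/5)ᵀ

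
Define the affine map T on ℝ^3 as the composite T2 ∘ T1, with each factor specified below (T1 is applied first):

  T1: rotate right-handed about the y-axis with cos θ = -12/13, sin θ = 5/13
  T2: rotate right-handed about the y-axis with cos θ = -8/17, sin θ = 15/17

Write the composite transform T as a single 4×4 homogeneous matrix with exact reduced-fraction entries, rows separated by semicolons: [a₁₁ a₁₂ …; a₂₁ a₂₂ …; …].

T = [21/221 0 -220/221 0; 0 1 0 0; 220/221 0 21/221 0; 0 0 0 1]

T1 = [-12/13 0 5/13 0; 0 1 0 0; -5/13 0 -12/13 0; 0 0 0 1]
T2·T1 = [21/221 0 -220/221 0; 0 1 0 0; 220/221 0 21/221 0; 0 0 0 1]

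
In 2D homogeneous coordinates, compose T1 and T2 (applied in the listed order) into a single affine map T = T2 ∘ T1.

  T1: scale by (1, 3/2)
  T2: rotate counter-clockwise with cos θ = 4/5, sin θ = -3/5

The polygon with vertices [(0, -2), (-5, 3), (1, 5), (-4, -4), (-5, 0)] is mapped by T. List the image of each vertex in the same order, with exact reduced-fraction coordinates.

T1 scale by (1, 3/2): (0, -2) → (0, -3); (-5, 3) → (-5, 9/2); (1, 5) → (1, 15/2); (-4, -4) → (-4, -6); (-5, 0) → (-5, 0)
T2 rotate counter-clockwise with cos θ = 4/5, sin θ = -3/5: (0, -3) → (-9/5, -12/5); (-5, 9/2) → (-13/10, 33/5); (1, 15/2) → (53/10, 27/5); (-4, -6) → (-34/5, -12/5); (-5, 0) → (-4, 3)

image vertices: (-9/5, -12/5), (-13/10, 33/5), (53/10, 27/5), (-34/5, -12/5), (-4, 3)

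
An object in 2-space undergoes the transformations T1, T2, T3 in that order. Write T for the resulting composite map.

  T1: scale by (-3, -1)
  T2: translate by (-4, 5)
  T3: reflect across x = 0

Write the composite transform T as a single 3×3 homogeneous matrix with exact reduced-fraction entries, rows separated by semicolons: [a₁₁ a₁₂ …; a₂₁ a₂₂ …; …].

T1 = [-3 0 0; 0 -1 0; 0 0 1]
T2·T1 = [-3 0 -4; 0 -1 5; 0 0 1]
T3·…·T1 = [3 0 4; 0 -1 5; 0 0 1]

T = [3 0 4; 0 -1 5; 0 0 1]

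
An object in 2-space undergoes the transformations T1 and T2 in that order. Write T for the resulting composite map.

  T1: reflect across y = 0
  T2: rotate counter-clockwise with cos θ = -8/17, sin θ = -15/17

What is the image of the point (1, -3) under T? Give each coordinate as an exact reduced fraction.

T1 reflect across y = 0: (1, -3) → (1, 3)
T2 rotate counter-clockwise with cos θ = -8/17, sin θ = -15/17: (1, 3) → (37/17, -39/17)

T(p) = (37/17, -39/17)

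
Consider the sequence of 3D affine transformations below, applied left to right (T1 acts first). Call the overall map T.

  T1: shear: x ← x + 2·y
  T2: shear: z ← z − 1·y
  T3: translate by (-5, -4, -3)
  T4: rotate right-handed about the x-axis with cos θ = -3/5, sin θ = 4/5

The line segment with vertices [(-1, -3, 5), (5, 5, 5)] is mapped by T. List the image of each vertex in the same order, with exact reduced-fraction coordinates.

T1 shear: x ← x + 2·y: (-1, -3, 5) → (-7, -3, 5); (5, 5, 5) → (15, 5, 5)
T2 shear: z ← z − 1·y: (-7, -3, 5) → (-7, -3, 8); (15, 5, 5) → (15, 5, 0)
T3 translate by (-5, -4, -3): (-7, -3, 8) → (-12, -7, 5); (15, 5, 0) → (10, 1, -3)
T4 rotate right-handed about the x-axis with cos θ = -3/5, sin θ = 4/5: (-12, -7, 5) → (-12, 1/5, -43/5); (10, 1, -3) → (10, 9/5, 13/5)

image vertices: (-12, 1/5, -43/5), (10, 9/5, 13/5)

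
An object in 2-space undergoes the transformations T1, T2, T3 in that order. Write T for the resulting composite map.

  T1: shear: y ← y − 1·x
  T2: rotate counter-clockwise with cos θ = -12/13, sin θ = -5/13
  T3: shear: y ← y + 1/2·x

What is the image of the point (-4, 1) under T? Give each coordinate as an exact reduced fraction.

T(p) = (73/13, -7/26)

T1 shear: y ← y − 1·x: (-4, 1) → (-4, 5)
T2 rotate counter-clockwise with cos θ = -12/13, sin θ = -5/13: (-4, 5) → (73/13, -40/13)
T3 shear: y ← y + 1/2·x: (73/13, -40/13) → (73/13, -7/26)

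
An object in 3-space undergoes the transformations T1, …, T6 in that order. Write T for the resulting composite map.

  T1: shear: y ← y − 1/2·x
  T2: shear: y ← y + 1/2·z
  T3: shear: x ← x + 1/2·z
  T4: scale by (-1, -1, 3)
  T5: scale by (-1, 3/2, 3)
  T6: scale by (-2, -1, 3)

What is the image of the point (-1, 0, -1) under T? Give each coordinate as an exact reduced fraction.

T1 shear: y ← y − 1/2·x: (-1, 0, -1) → (-1, 1/2, -1)
T2 shear: y ← y + 1/2·z: (-1, 1/2, -1) → (-1, 0, -1)
T3 shear: x ← x + 1/2·z: (-1, 0, -1) → (-3/2, 0, -1)
T4 scale by (-1, -1, 3): (-3/2, 0, -1) → (3/2, 0, -3)
T5 scale by (-1, 3/2, 3): (3/2, 0, -3) → (-3/2, 0, -9)
T6 scale by (-2, -1, 3): (-3/2, 0, -9) → (3, 0, -27)

T(p) = (3, 0, -27)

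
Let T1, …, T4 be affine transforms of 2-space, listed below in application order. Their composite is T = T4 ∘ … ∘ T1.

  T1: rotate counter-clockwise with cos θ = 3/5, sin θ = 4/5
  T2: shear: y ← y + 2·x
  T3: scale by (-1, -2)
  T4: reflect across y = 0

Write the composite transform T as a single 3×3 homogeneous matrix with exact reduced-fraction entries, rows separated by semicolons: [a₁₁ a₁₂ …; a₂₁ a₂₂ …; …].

T = [-3/5 4/5 0; 4 -2 0; 0 0 1]

T1 = [3/5 -4/5 0; 4/5 3/5 0; 0 0 1]
T2·T1 = [3/5 -4/5 0; 2 -1 0; 0 0 1]
T3·…·T1 = [-3/5 4/5 0; -4 2 0; 0 0 1]
T4·…·T1 = [-3/5 4/5 0; 4 -2 0; 0 0 1]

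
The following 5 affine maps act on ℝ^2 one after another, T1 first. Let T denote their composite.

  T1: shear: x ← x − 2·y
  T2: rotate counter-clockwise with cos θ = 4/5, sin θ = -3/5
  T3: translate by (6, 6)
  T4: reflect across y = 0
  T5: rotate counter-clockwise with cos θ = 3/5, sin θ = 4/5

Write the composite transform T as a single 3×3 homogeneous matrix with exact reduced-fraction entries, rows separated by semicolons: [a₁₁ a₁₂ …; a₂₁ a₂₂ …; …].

T1 = [1 -2 0; 0 1 0; 0 0 1]
T2·T1 = [4/5 -1 0; -3/5 2 0; 0 0 1]
T3·…·T1 = [4/5 -1 6; -3/5 2 6; 0 0 1]
T4·…·T1 = [4/5 -1 6; 3/5 -2 -6; 0 0 1]
T5·…·T1 = [0 1 42/5; 1 -2 6/5; 0 0 1]

T = [0 1 42/5; 1 -2 6/5; 0 0 1]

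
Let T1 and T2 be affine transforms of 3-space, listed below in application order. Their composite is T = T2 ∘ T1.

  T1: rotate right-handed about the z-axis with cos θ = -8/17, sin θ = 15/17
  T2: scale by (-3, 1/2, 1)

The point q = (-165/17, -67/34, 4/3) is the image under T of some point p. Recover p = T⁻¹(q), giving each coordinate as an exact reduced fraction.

p = (-5, -1, 4/3)

T1 = [-8/17 -15/17 0 0; 15/17 -8/17 0 0; 0 0 1 0; 0 0 0 1]
T2·T1 = [24/17 45/17 0 0; 15/34 -4/17 0 0; 0 0 1 0; 0 0 0 1]
det M = -3/2; M⁻¹ = [8/51 30/17 0 0; 5/17 -16/17 0 0; 0 0 1 0; 0 0 0 1]
M⁻¹ · (-165/17, -67/34, 4/3)ᵀ = (-5, -1, 4/3)ᵀ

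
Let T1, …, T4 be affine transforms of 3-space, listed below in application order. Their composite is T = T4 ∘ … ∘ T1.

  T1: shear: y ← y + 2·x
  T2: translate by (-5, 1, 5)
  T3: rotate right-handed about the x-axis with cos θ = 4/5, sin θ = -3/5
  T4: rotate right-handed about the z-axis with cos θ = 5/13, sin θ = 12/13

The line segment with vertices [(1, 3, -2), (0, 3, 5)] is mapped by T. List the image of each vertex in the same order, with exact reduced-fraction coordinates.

T1 shear: y ← y + 2·x: (1, 3, -2) → (1, 5, -2); (0, 3, 5) → (0, 3, 5)
T2 translate by (-5, 1, 5): (1, 5, -2) → (-4, 6, 3); (0, 3, 5) → (-5, 4, 10)
T3 rotate right-handed about the x-axis with cos θ = 4/5, sin θ = -3/5: (-4, 6, 3) → (-4, 33/5, -6/5); (-5, 4, 10) → (-5, 46/5, 28/5)
T4 rotate right-handed about the z-axis with cos θ = 5/13, sin θ = 12/13: (-4, 33/5, -6/5) → (-496/65, -15/13, -6/5); (-5, 46/5, 28/5) → (-677/65, -14/13, 28/5)

image vertices: (-496/65, -15/13, -6/5), (-677/65, -14/13, 28/5)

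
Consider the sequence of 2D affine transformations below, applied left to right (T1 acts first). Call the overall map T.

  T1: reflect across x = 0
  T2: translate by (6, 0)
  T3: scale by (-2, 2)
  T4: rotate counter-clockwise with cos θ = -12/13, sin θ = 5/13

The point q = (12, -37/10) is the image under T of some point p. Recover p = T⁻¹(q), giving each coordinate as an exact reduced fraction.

p = (-1/4, -3/5)

T1 = [-1 0 0; 0 1 0; 0 0 1]
T2·T1 = [-1 0 6; 0 1 0; 0 0 1]
T3·…·T1 = [2 0 -12; 0 2 0; 0 0 1]
T4·…·T1 = [-24/13 -10/13 144/13; 10/13 -24/13 -60/13; 0 0 1]
det M = 4; M⁻¹ = [-6/13 5/26 6; -5/26 -6/13 0; 0 0 1]
M⁻¹ · (12, -37/10)ᵀ = (-1/4, -3/5)ᵀ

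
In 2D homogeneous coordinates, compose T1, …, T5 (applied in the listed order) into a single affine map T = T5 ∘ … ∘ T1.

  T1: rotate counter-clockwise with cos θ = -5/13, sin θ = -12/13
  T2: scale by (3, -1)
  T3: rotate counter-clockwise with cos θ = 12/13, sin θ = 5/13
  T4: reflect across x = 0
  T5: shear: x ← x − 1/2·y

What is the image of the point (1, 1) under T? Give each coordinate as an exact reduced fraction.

T1 rotate counter-clockwise with cos θ = -5/13, sin θ = -12/13: (1, 1) → (7/13, -17/13)
T2 scale by (3, -1): (7/13, -17/13) → (21/13, 17/13)
T3 rotate counter-clockwise with cos θ = 12/13, sin θ = 5/13: (21/13, 17/13) → (167/169, 309/169)
T4 reflect across x = 0: (167/169, 309/169) → (-167/169, 309/169)
T5 shear: x ← x − 1/2·y: (-167/169, 309/169) → (-643/338, 309/169)

T(p) = (-643/338, 309/169)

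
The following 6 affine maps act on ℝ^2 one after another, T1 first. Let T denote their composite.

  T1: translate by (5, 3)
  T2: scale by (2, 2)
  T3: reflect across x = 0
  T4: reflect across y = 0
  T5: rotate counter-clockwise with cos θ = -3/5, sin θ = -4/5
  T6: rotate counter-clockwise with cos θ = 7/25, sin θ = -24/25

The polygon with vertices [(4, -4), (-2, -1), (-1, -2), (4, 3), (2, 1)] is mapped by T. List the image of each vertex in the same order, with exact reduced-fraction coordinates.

T1 translate by (5, 3): (4, -4) → (9, -1); (-2, -1) → (3, 2); (-1, -2) → (4, 1); (4, 3) → (9, 6); (2, 1) → (7, 4)
T2 scale by (2, 2): (9, -1) → (18, -2); (3, 2) → (6, 4); (4, 1) → (8, 2); (9, 6) → (18, 12); (7, 4) → (14, 8)
T3 reflect across x = 0: (18, -2) → (-18, -2); (6, 4) → (-6, 4); (8, 2) → (-8, 2); (18, 12) → (-18, 12); (14, 8) → (-14, 8)
T4 reflect across y = 0: (-18, -2) → (-18, 2); (-6, 4) → (-6, -4); (-8, 2) → (-8, -2); (-18, 12) → (-18, -12); (-14, 8) → (-14, -8)
T5 rotate counter-clockwise with cos θ = -3/5, sin θ = -4/5: (-18, 2) → (62/5, 66/5); (-6, -4) → (2/5, 36/5); (-8, -2) → (16/5, 38/5); (-18, -12) → (6/5, 108/5); (-14, -8) → (2, 16)
T6 rotate counter-clockwise with cos θ = 7/25, sin θ = -24/25: (62/5, 66/5) → (2018/125, -1026/125); (2/5, 36/5) → (878/125, 204/125); (16/5, 38/5) → (1024/125, -118/125); (6/5, 108/5) → (2634/125, 612/125); (2, 16) → (398/25, 64/25)

image vertices: (2018/125, -1026/125), (878/125, 204/125), (1024/125, -118/125), (2634/125, 612/125), (398/25, 64/25)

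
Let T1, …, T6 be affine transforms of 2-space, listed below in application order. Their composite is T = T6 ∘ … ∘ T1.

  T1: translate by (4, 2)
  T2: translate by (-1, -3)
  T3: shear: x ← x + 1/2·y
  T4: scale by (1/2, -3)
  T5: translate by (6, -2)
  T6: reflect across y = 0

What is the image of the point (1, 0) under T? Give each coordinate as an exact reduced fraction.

T1 translate by (4, 2): (1, 0) → (5, 2)
T2 translate by (-1, -3): (5, 2) → (4, -1)
T3 shear: x ← x + 1/2·y: (4, -1) → (7/2, -1)
T4 scale by (1/2, -3): (7/2, -1) → (7/4, 3)
T5 translate by (6, -2): (7/4, 3) → (31/4, 1)
T6 reflect across y = 0: (31/4, 1) → (31/4, -1)

T(p) = (31/4, -1)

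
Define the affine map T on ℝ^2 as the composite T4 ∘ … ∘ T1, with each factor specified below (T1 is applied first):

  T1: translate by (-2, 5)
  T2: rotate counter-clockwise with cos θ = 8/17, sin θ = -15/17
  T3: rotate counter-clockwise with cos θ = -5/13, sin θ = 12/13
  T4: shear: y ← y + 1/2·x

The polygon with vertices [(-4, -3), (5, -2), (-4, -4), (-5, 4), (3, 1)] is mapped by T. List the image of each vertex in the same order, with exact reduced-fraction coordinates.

image vertices: (-1182/221, -1337/221), (-93/221, 1773/442), (-1011/221, -2783/442), (-2519/221, -2393/442), (-886/221, 568/221)

T1 translate by (-2, 5): (-4, -3) → (-6, 2); (5, -2) → (3, 3); (-4, -4) → (-6, 1); (-5, 4) → (-7, 9); (3, 1) → (1, 6)
T2 rotate counter-clockwise with cos θ = 8/17, sin θ = -15/17: (-6, 2) → (-18/17, 106/17); (3, 3) → (69/17, -21/17); (-6, 1) → (-33/17, 98/17); (-7, 9) → (79/17, 177/17); (1, 6) → (98/17, 33/17)
T3 rotate counter-clockwise with cos θ = -5/13, sin θ = 12/13: (-18/17, 106/17) → (-1182/221, -746/221); (69/17, -21/17) → (-93/221, 933/221); (-33/17, 98/17) → (-1011/221, -886/221); (79/17, 177/17) → (-2519/221, 63/221); (98/17, 33/17) → (-886/221, 1011/221)
T4 shear: y ← y + 1/2·x: (-1182/221, -746/221) → (-1182/221, -1337/221); (-93/221, 933/221) → (-93/221, 1773/442); (-1011/221, -886/221) → (-1011/221, -2783/442); (-2519/221, 63/221) → (-2519/221, -2393/442); (-886/221, 1011/221) → (-886/221, 568/221)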